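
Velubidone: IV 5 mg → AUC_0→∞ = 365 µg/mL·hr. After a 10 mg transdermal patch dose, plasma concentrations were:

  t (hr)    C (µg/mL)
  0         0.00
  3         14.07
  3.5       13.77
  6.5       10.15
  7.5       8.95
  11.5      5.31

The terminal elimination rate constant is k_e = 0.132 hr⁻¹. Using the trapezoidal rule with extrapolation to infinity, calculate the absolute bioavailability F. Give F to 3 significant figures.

Trapezoidal AUC_0→11.5 (transdermal patch):
  [0→3]: (0.00+14.07)/2 × 3 = 21.105
  [3→3.5]: (14.07+13.77)/2 × 0.5 = 6.96
  [3.5→6.5]: (13.77+10.15)/2 × 3 = 35.88
  [6.5→7.5]: (10.15+8.95)/2 × 1 = 9.55
  [7.5→11.5]: (8.95+5.31)/2 × 4 = 28.52
  Sum = 102.015 µg/mL·hr
Tail: C_last/k_e = 5.31/0.132 = 40.227
AUC_0→∞ (transdermal patch) = 102.015 + 40.227 = 142.242 µg/mL·hr
F = (AUC_ev/D_ev)/(AUC_iv/D_iv) = (142.242/10)/(365/5) = 14.2242/73 = 0.1949

F = 0.195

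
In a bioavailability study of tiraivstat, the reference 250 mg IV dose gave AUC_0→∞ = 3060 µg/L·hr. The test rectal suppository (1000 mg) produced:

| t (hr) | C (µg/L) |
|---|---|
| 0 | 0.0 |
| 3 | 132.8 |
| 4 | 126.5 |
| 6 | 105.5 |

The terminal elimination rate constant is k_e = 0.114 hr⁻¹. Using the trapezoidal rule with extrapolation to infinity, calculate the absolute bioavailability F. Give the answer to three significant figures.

F = 0.121

Trapezoidal AUC_0→6 (rectal suppository):
  [0→3]: (0.0+132.8)/2 × 3 = 199.2
  [3→4]: (132.8+126.5)/2 × 1 = 129.65
  [4→6]: (126.5+105.5)/2 × 2 = 232.0
  Sum = 560.85 µg/L·hr
Tail: C_last/k_e = 105.5/0.114 = 925.439
AUC_0→∞ (rectal suppository) = 560.85 + 925.439 = 1486.289 µg/L·hr
F = (AUC_ev/D_ev)/(AUC_iv/D_iv) = (1486.289/1000)/(3060/250) = 1.486289/12.24 = 0.1214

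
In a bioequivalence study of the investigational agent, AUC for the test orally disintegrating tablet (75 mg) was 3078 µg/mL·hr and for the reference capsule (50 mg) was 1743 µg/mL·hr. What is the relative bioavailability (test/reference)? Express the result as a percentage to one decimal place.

F_rel = (AUC_test/D_test) / (AUC_ref/D_ref)
      = (3078/75) / (1743/50)
      = 41.04 / 34.86 = 1.1773 = 117.73%

F_rel = 117.7%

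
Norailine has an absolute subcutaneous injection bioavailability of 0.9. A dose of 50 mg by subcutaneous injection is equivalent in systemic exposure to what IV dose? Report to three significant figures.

D_iv = 45.0 mg

Systemic exposure from an extravascular dose = F × D_ev, so the equivalent IV dose is F × D_ev.
D_iv = F × D_ev = 0.9 × 50 = 45 mg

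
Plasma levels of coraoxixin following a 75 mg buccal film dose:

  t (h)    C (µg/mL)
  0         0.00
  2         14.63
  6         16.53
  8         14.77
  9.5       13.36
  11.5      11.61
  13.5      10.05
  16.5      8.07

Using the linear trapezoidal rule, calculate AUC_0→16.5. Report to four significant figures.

AUC = 203.2 µg/mL·h

Trapezoidal AUC_0→16.5:
  [0→2]: (0.00+14.63)/2 × 2 = 14.63
  [2→6]: (14.63+16.53)/2 × 4 = 62.32
  [6→8]: (16.53+14.77)/2 × 2 = 31.3
  [8→9.5]: (14.77+13.36)/2 × 1.5 = 21.0975
  [9.5→11.5]: (13.36+11.61)/2 × 2 = 24.97
  [11.5→13.5]: (11.61+10.05)/2 × 2 = 21.66
  [13.5→16.5]: (10.05+8.07)/2 × 3 = 27.18
  Sum = 203.1575 µg/mL·h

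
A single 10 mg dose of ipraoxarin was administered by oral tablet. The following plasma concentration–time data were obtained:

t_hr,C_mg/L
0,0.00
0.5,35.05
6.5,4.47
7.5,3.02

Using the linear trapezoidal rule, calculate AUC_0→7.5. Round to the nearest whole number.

AUC = 131 mg/L·hr

Trapezoidal AUC_0→7.5:
  [0→0.5]: (0.00+35.05)/2 × 0.5 = 8.7625
  [0.5→6.5]: (35.05+4.47)/2 × 6 = 118.56
  [6.5→7.5]: (4.47+3.02)/2 × 1 = 3.745
  Sum = 131.0675 mg/L·hr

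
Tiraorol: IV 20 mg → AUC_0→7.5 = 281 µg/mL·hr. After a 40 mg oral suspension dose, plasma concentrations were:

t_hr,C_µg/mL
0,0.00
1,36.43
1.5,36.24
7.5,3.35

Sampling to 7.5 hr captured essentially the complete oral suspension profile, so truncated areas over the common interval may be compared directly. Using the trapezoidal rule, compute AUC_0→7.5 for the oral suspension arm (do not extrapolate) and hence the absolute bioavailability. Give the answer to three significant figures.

F = 0.276

Trapezoidal AUC_0→7.5 (oral suspension):
  [0→1]: (0.00+36.43)/2 × 1 = 18.215
  [1→1.5]: (36.43+36.24)/2 × 0.5 = 18.1675
  [1.5→7.5]: (36.24+3.35)/2 × 6 = 118.77
  Sum = 155.1525 µg/mL·hr
F = (AUC_ev/D_ev)/(AUC_iv/D_iv) = (155.1525/40)/(281/20) = 3.8788125/14.05 = 0.2761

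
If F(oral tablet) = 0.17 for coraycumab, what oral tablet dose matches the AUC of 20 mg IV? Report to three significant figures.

For equal systemic exposure: F × D_ev = D_iv
D_ev = D_iv / F = 20 / 0.17 = 117.647 mg

D_oral = 118 mg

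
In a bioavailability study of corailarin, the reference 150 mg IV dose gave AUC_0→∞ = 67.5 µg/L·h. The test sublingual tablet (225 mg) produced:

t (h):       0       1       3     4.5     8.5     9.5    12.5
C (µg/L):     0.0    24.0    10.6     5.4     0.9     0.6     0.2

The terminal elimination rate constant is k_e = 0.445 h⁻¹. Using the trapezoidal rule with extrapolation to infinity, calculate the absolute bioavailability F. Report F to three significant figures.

F = 0.727

Trapezoidal AUC_0→12.5 (sublingual tablet):
  [0→1]: (0.0+24.0)/2 × 1 = 12.0
  [1→3]: (24.0+10.6)/2 × 2 = 34.6
  [3→4.5]: (10.6+5.4)/2 × 1.5 = 12.0
  [4.5→8.5]: (5.4+0.9)/2 × 4 = 12.6
  [8.5→9.5]: (0.9+0.6)/2 × 1 = 0.75
  [9.5→12.5]: (0.6+0.2)/2 × 3 = 1.2
  Sum = 73.15 µg/L·h
Tail: C_last/k_e = 0.2/0.445 = 0.449
AUC_0→∞ (sublingual tablet) = 73.15 + 0.449 = 73.599 µg/L·h
F = (AUC_ev/D_ev)/(AUC_iv/D_iv) = (73.599/225)/(67.5/150) = 0.327107/0.45 = 0.7269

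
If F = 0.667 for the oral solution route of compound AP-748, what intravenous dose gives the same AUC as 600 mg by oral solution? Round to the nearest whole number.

Systemic exposure from an extravascular dose = F × D_ev, so the equivalent IV dose is F × D_ev.
D_iv = F × D_ev = 0.667 × 600 = 400.2 mg

D_iv = 400 mg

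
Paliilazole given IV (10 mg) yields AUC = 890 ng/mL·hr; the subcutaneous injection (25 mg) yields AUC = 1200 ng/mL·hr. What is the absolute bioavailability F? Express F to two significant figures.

F = (AUC_ev / D_ev) / (AUC_iv / D_iv)
  = (1200/25) / (890/10)
  = 48 / 89 = 0.5393

F = 0.54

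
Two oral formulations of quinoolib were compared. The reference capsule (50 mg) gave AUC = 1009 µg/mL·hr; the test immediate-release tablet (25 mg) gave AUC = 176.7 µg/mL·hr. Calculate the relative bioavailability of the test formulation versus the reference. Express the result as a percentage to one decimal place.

F_rel = (AUC_test/D_test) / (AUC_ref/D_ref)
      = (176.7/25) / (1009/50)
      = 7.068 / 20.18 = 0.3502 = 35.02%

F_rel = 35.0%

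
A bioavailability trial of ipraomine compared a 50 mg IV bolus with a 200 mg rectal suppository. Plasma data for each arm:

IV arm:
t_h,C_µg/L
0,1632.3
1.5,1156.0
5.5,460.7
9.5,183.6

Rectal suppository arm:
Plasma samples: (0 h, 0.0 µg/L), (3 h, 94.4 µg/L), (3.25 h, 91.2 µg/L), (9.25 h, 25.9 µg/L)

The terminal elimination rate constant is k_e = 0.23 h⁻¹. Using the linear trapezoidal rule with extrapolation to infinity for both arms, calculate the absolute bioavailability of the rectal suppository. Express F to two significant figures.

Trapezoidal AUC_0→9.5 (IV):
  [0→1.5]: (1632.3+1156.0)/2 × 1.5 = 2091.225
  [1.5→5.5]: (1156.0+460.7)/2 × 4 = 3233.4
  [5.5→9.5]: (460.7+183.6)/2 × 4 = 1288.6
  Sum = 6613.225 µg/L·h
IV tail: 183.6/0.23 = 798.261; AUC_iv,0→∞ = 6613.225 + 798.261 = 7411.486 µg/L·h
Trapezoidal AUC_0→9.25 (rectal suppository):
  [0→3]: (0.0+94.4)/2 × 3 = 141.6
  [3→3.25]: (94.4+91.2)/2 × 0.25 = 23.2
  [3.25→9.25]: (91.2+25.9)/2 × 6 = 351.3
  Sum = 516.1 µg/L·h
rectal suppository tail: 25.9/0.23 = 112.609; AUC_ev,0→∞ = 516.1 + 112.609 = 628.709 µg/L·h
F = (AUC_ev/D_ev)/(AUC_iv/D_iv) = (628.709/200)/(7411.486/50) = 3.143545/148.22972 = 0.0212

F = 0.021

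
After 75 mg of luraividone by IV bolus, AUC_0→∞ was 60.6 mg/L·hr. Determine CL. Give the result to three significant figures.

CL = Dose_iv / AUC_0→∞
   = 75 / 60.6 = 1.23762 L/hr

CL = 1.24 L/hr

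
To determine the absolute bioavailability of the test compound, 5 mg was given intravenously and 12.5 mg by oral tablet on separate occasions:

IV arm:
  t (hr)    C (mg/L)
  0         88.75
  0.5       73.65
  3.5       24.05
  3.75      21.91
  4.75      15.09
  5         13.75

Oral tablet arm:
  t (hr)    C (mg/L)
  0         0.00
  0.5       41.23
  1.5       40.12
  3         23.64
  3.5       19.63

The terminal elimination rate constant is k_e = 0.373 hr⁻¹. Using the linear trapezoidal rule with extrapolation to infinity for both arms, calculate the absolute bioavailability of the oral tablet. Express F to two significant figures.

F = 0.26

Trapezoidal AUC_0→5 (IV):
  [0→0.5]: (88.75+73.65)/2 × 0.5 = 40.6
  [0.5→3.5]: (73.65+24.05)/2 × 3 = 146.55
  [3.5→3.75]: (24.05+21.91)/2 × 0.25 = 5.745
  [3.75→4.75]: (21.91+15.09)/2 × 1 = 18.5
  [4.75→5]: (15.09+13.75)/2 × 0.25 = 3.605
  Sum = 215.0 mg/L·hr
IV tail: 13.75/0.373 = 36.863; AUC_iv,0→∞ = 215.0 + 36.863 = 251.863 mg/L·hr
Trapezoidal AUC_0→3.5 (oral tablet):
  [0→0.5]: (0.00+41.23)/2 × 0.5 = 10.3075
  [0.5→1.5]: (41.23+40.12)/2 × 1 = 40.675
  [1.5→3]: (40.12+23.64)/2 × 1.5 = 47.82
  [3→3.5]: (23.64+19.63)/2 × 0.5 = 10.8175
  Sum = 109.62 mg/L·hr
oral tablet tail: 19.63/0.373 = 52.627; AUC_ev,0→∞ = 109.62 + 52.627 = 162.247 mg/L·hr
F = (AUC_ev/D_ev)/(AUC_iv/D_iv) = (162.247/12.5)/(251.863/5) = 12.97976/50.3726 = 0.2577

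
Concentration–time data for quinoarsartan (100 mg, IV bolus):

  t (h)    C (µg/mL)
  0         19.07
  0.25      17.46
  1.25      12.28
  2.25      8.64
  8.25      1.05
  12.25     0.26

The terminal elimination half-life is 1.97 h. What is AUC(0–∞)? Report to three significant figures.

Trapezoidal AUC_0→12.25:
  [0→0.25]: (19.07+17.46)/2 × 0.25 = 4.56625
  [0.25→1.25]: (17.46+12.28)/2 × 1 = 14.87
  [1.25→2.25]: (12.28+8.64)/2 × 1 = 10.46
  [2.25→8.25]: (8.64+1.05)/2 × 6 = 29.07
  [8.25→12.25]: (1.05+0.26)/2 × 4 = 2.62
  Sum = 61.58625 µg/mL·h
k_e = ln2 / t½ = 0.693147 / 1.97 = 0.3519 h^-1
Extrapolated tail: C_last / k_e = 0.26 / 0.3519 = 0.739
AUC_0→∞ = 61.58625 + 0.739 = 62.32525 µg/mL·h

AUC = 62.3 µg/mL·h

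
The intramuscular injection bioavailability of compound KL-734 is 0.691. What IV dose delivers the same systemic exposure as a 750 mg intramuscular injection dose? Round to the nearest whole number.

D_iv = 518 mg

Systemic exposure from an extravascular dose = F × D_ev, so the equivalent IV dose is F × D_ev.
D_iv = F × D_ev = 0.691 × 750 = 518.25 mg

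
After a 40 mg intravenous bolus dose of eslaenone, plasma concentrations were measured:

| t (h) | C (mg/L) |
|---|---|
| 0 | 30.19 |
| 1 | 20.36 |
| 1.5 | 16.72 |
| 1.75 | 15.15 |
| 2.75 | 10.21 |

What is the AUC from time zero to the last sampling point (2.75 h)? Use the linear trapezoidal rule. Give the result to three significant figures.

Trapezoidal AUC_0→2.75:
  [0→1]: (30.19+20.36)/2 × 1 = 25.275
  [1→1.5]: (20.36+16.72)/2 × 0.5 = 9.27
  [1.5→1.75]: (16.72+15.15)/2 × 0.25 = 3.98375
  [1.75→2.75]: (15.15+10.21)/2 × 1 = 12.68
  Sum = 51.20875 mg/L·h

AUC = 51.2 mg/L·h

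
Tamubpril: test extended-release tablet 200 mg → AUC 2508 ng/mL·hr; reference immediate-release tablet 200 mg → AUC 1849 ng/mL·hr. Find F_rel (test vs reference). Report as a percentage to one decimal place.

F_rel = 135.6%

F_rel = (AUC_test/D_test) / (AUC_ref/D_ref)
      = (2508/200) / (1849/200)
      = 12.54 / 9.245 = 1.3564 = 135.64%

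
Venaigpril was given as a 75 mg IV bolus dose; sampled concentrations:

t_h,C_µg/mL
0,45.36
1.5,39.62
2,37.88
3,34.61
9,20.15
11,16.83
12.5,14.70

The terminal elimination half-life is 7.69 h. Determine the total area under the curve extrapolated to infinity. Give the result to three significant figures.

Trapezoidal AUC_0→12.5:
  [0→1.5]: (45.36+39.62)/2 × 1.5 = 63.735
  [1.5→2]: (39.62+37.88)/2 × 0.5 = 19.375
  [2→3]: (37.88+34.61)/2 × 1 = 36.245
  [3→9]: (34.61+20.15)/2 × 6 = 164.28
  [9→11]: (20.15+16.83)/2 × 2 = 36.98
  [11→12.5]: (16.83+14.70)/2 × 1.5 = 23.6475
  Sum = 344.2625 µg/mL·h
k_e = ln2 / t½ = 0.693147 / 7.69 = 0.0901 h^-1
Extrapolated tail: C_last / k_e = 14.70 / 0.0901 = 163.152
AUC_0→∞ = 344.2625 + 163.152 = 507.4145 µg/mL·h

AUC = 507 µg/mL·h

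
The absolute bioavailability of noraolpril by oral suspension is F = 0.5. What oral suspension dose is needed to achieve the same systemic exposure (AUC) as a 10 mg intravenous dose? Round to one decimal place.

D_oral = 20.0 mg

For equal systemic exposure: F × D_ev = D_iv
D_ev = D_iv / F = 10 / 0.5 = 20 mg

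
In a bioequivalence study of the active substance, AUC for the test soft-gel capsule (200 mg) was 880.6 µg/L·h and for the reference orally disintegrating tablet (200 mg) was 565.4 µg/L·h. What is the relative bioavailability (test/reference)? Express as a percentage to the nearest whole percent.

F_rel = (AUC_test/D_test) / (AUC_ref/D_ref)
      = (880.6/200) / (565.4/200)
      = 4.403 / 2.827 = 1.5575 = 155.75%

F_rel = 156%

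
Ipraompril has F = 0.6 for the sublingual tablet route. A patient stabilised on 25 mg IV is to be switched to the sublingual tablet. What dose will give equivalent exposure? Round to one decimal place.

D_sublingual = 41.7 mg

For equal systemic exposure: F × D_ev = D_iv
D_ev = D_iv / F = 25 / 0.6 = 41.6667 mg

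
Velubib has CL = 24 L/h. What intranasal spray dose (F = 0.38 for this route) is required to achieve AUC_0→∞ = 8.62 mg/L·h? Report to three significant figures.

Dose = CL × AUC_0→∞ / F
     = 24 × 8.62 / 0.38 = 544.421 mg

Dose = 544 mg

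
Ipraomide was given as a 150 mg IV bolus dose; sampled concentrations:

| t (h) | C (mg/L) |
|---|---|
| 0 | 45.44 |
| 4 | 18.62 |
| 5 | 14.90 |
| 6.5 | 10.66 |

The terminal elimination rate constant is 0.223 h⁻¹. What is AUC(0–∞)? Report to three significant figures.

AUC = 212 mg/L·h

Trapezoidal AUC_0→6.5:
  [0→4]: (45.44+18.62)/2 × 4 = 128.12
  [4→5]: (18.62+14.90)/2 × 1 = 16.76
  [5→6.5]: (14.90+10.66)/2 × 1.5 = 19.17
  Sum = 164.05 mg/L·h
Extrapolated tail: C_last / k_e = 10.66 / 0.223 = 47.803
AUC_0→∞ = 164.05 + 47.803 = 211.853 mg/L·h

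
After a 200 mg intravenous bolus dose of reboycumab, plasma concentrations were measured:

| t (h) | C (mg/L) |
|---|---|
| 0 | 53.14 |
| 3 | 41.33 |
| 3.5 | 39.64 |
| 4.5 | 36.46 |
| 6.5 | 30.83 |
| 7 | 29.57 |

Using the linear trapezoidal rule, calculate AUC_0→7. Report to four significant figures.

AUC = 282.4 mg/L·h

Trapezoidal AUC_0→7:
  [0→3]: (53.14+41.33)/2 × 3 = 141.705
  [3→3.5]: (41.33+39.64)/2 × 0.5 = 20.2425
  [3.5→4.5]: (39.64+36.46)/2 × 1 = 38.05
  [4.5→6.5]: (36.46+30.83)/2 × 2 = 67.29
  [6.5→7]: (30.83+29.57)/2 × 0.5 = 15.1
  Sum = 282.3875 mg/L·h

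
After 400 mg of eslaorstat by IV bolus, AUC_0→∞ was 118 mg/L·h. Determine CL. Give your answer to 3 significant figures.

CL = Dose_iv / AUC_0→∞
   = 400 / 118 = 3.38983 L/h

CL = 3.39 L/h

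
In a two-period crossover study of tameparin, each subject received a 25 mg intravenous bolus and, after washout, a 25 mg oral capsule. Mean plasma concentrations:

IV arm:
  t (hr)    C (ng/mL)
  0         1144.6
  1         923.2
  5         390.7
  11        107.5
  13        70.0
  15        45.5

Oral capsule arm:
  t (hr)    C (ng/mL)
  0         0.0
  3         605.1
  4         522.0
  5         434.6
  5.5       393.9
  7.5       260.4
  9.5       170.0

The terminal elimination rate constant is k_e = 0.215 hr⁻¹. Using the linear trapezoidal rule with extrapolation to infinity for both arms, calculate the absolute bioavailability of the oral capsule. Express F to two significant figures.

F = 0.71

Trapezoidal AUC_0→15 (IV):
  [0→1]: (1144.6+923.2)/2 × 1 = 1033.9
  [1→5]: (923.2+390.7)/2 × 4 = 2627.8
  [5→11]: (390.7+107.5)/2 × 6 = 1494.6
  [11→13]: (107.5+70.0)/2 × 2 = 177.5
  [13→15]: (70.0+45.5)/2 × 2 = 115.5
  Sum = 5449.3 ng/mL·hr
IV tail: 45.5/0.215 = 211.628; AUC_iv,0→∞ = 5449.3 + 211.628 = 5660.928 ng/mL·hr
Trapezoidal AUC_0→9.5 (oral capsule):
  [0→3]: (0.0+605.1)/2 × 3 = 907.65
  [3→4]: (605.1+522.0)/2 × 1 = 563.55
  [4→5]: (522.0+434.6)/2 × 1 = 478.3
  [5→5.5]: (434.6+393.9)/2 × 0.5 = 207.125
  [5.5→7.5]: (393.9+260.4)/2 × 2 = 654.3
  [7.5→9.5]: (260.4+170.0)/2 × 2 = 430.4
  Sum = 3241.325 ng/mL·hr
oral capsule tail: 170.0/0.215 = 790.698; AUC_ev,0→∞ = 3241.325 + 790.698 = 4032.023 ng/mL·hr
F = (AUC_ev/D_ev)/(AUC_iv/D_iv) = (4032.023/25)/(5660.928/25) = 161.28092/226.43712 = 0.7123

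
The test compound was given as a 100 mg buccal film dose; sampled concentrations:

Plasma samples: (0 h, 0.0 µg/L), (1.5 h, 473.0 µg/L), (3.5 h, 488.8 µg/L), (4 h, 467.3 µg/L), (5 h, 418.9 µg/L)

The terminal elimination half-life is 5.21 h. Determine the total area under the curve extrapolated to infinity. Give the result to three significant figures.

AUC = 5150 µg/L·h

Trapezoidal AUC_0→5:
  [0→1.5]: (0.0+473.0)/2 × 1.5 = 354.75
  [1.5→3.5]: (473.0+488.8)/2 × 2 = 961.8
  [3.5→4]: (488.8+467.3)/2 × 0.5 = 239.025
  [4→5]: (467.3+418.9)/2 × 1 = 443.1
  Sum = 1998.675 µg/L·h
k_e = ln2 / t½ = 0.693147 / 5.21 = 0.1330 h^-1
Extrapolated tail: C_last / k_e = 418.9 / 0.133 = 3149.624
AUC_0→∞ = 1998.675 + 3149.624 = 5148.299 µg/L·h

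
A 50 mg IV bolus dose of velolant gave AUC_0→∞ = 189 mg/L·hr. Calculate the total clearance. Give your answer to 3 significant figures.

CL = Dose_iv / AUC_0→∞
   = 50 / 189 = 0.26455 L/hr

CL = 0.265 L/hr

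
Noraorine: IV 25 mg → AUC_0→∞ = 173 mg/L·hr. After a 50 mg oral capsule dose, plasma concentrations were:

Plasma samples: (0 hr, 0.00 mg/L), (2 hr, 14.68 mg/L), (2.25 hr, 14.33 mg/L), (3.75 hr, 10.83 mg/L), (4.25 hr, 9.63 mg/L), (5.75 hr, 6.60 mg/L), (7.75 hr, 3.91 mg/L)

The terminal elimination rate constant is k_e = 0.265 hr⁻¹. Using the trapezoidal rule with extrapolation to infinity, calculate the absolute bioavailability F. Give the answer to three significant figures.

F = 0.230

Trapezoidal AUC_0→7.75 (oral capsule):
  [0→2]: (0.00+14.68)/2 × 2 = 14.68
  [2→2.25]: (14.68+14.33)/2 × 0.25 = 3.62625
  [2.25→3.75]: (14.33+10.83)/2 × 1.5 = 18.87
  [3.75→4.25]: (10.83+9.63)/2 × 0.5 = 5.115
  [4.25→5.75]: (9.63+6.60)/2 × 1.5 = 12.1725
  [5.75→7.75]: (6.60+3.91)/2 × 2 = 10.51
  Sum = 64.97375 mg/L·hr
Tail: C_last/k_e = 3.91/0.265 = 14.755
AUC_0→∞ (oral capsule) = 64.97375 + 14.755 = 79.72875 mg/L·hr
F = (AUC_ev/D_ev)/(AUC_iv/D_iv) = (79.72875/50)/(173/25) = 1.594575/6.92 = 0.2304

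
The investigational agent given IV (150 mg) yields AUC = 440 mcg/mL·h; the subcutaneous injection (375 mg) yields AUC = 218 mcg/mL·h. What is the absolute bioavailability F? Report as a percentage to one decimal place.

F = 19.8%

F = (AUC_ev / D_ev) / (AUC_iv / D_iv)
  = (218/375) / (440/150)
  = 0.581333 / 2.93333 = 0.1982
  = 19.82%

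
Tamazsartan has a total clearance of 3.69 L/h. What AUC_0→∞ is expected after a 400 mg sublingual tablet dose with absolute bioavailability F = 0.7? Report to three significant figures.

AUC = 75.9 mg/L·h

AUC_0→∞ = F × Dose / CL
        = 0.7 × 400 / 3.69 = 75.8808 mg/L·h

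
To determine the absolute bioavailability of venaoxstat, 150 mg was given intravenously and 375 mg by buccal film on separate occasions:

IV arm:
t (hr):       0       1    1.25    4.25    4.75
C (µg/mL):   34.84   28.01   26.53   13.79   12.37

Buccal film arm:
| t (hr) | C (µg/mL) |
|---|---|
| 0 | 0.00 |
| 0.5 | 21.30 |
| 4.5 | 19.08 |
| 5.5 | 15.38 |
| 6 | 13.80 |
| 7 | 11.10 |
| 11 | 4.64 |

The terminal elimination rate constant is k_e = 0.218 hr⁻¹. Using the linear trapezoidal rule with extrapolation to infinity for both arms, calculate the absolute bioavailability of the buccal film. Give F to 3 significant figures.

F = 0.434

Trapezoidal AUC_0→4.75 (IV):
  [0→1]: (34.84+28.01)/2 × 1 = 31.425
  [1→1.25]: (28.01+26.53)/2 × 0.25 = 6.8175
  [1.25→4.25]: (26.53+13.79)/2 × 3 = 60.48
  [4.25→4.75]: (13.79+12.37)/2 × 0.5 = 6.54
  Sum = 105.2625 µg/mL·hr
IV tail: 12.37/0.218 = 56.743; AUC_iv,0→∞ = 105.2625 + 56.743 = 162.0055 µg/mL·hr
Trapezoidal AUC_0→11 (buccal film):
  [0→0.5]: (0.00+21.30)/2 × 0.5 = 5.325
  [0.5→4.5]: (21.30+19.08)/2 × 4 = 80.76
  [4.5→5.5]: (19.08+15.38)/2 × 1 = 17.23
  [5.5→6]: (15.38+13.80)/2 × 0.5 = 7.295
  [6→7]: (13.80+11.10)/2 × 1 = 12.45
  [7→11]: (11.10+4.64)/2 × 4 = 31.48
  Sum = 154.54 µg/mL·hr
buccal film tail: 4.64/0.218 = 21.284; AUC_ev,0→∞ = 154.54 + 21.284 = 175.824 µg/mL·hr
F = (AUC_ev/D_ev)/(AUC_iv/D_iv) = (175.824/375)/(162.0055/150) = 0.468864/1.08004 = 0.4341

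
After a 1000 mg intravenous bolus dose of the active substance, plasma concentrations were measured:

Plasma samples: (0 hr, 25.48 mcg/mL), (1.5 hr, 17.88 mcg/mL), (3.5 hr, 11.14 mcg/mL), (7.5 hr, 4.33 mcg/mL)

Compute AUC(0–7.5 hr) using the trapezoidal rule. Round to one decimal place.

AUC = 92.5 mcg/mL·hr

Trapezoidal AUC_0→7.5:
  [0→1.5]: (25.48+17.88)/2 × 1.5 = 32.52
  [1.5→3.5]: (17.88+11.14)/2 × 2 = 29.02
  [3.5→7.5]: (11.14+4.33)/2 × 4 = 30.94
  Sum = 92.48 mcg/mL·hr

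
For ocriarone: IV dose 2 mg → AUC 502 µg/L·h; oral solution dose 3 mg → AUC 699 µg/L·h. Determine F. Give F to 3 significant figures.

F = (AUC_ev / D_ev) / (AUC_iv / D_iv)
  = (699/3) / (502/2)
  = 233 / 251 = 0.9283

F = 0.928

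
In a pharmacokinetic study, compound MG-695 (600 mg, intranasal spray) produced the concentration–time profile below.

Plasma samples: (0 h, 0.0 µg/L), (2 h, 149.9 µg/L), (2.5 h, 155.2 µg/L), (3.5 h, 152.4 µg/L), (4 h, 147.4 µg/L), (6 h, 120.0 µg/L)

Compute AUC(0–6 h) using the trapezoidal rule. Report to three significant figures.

AUC = 722 µg/L·h

Trapezoidal AUC_0→6:
  [0→2]: (0.0+149.9)/2 × 2 = 149.9
  [2→2.5]: (149.9+155.2)/2 × 0.5 = 76.275
  [2.5→3.5]: (155.2+152.4)/2 × 1 = 153.8
  [3.5→4]: (152.4+147.4)/2 × 0.5 = 74.95
  [4→6]: (147.4+120.0)/2 × 2 = 267.4
  Sum = 722.325 µg/L·h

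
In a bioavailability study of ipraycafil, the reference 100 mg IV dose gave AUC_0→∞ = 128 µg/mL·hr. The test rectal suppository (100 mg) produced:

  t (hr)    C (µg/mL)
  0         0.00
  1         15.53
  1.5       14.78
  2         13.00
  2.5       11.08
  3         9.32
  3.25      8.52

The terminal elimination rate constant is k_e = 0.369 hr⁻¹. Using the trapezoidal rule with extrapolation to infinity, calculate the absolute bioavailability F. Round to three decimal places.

F = 0.459

Trapezoidal AUC_0→3.25 (rectal suppository):
  [0→1]: (0.00+15.53)/2 × 1 = 7.765
  [1→1.5]: (15.53+14.78)/2 × 0.5 = 7.5775
  [1.5→2]: (14.78+13.00)/2 × 0.5 = 6.945
  [2→2.5]: (13.00+11.08)/2 × 0.5 = 6.02
  [2.5→3]: (11.08+9.32)/2 × 0.5 = 5.1
  [3→3.25]: (9.32+8.52)/2 × 0.25 = 2.23
  Sum = 35.6375 µg/mL·hr
Tail: C_last/k_e = 8.52/0.369 = 23.089
AUC_0→∞ (rectal suppository) = 35.6375 + 23.089 = 58.7265 µg/mL·hr
F = (AUC_ev/D_ev)/(AUC_iv/D_iv) = (58.7265/100)/(128/100) = 0.587265/1.28 = 0.4588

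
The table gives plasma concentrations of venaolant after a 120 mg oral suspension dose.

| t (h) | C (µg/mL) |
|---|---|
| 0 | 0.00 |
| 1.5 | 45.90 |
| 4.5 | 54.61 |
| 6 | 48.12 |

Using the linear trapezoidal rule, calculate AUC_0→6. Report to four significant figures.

AUC = 262.2 µg/mL·h

Trapezoidal AUC_0→6:
  [0→1.5]: (0.00+45.90)/2 × 1.5 = 34.425
  [1.5→4.5]: (45.90+54.61)/2 × 3 = 150.765
  [4.5→6]: (54.61+48.12)/2 × 1.5 = 77.0475
  Sum = 262.2375 µg/mL·h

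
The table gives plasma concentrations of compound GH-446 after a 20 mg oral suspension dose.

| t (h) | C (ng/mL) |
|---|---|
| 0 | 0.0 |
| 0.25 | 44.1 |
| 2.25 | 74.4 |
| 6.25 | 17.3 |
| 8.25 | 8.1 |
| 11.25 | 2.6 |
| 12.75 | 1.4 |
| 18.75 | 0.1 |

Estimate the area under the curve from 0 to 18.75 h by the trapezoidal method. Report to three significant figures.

AUC = 356 ng/mL·h

Trapezoidal AUC_0→18.75:
  [0→0.25]: (0.0+44.1)/2 × 0.25 = 5.5125
  [0.25→2.25]: (44.1+74.4)/2 × 2 = 118.5
  [2.25→6.25]: (74.4+17.3)/2 × 4 = 183.4
  [6.25→8.25]: (17.3+8.1)/2 × 2 = 25.4
  [8.25→11.25]: (8.1+2.6)/2 × 3 = 16.05
  [11.25→12.75]: (2.6+1.4)/2 × 1.5 = 3.0
  [12.75→18.75]: (1.4+0.1)/2 × 6 = 4.5
  Sum = 356.3625 ng/mL·h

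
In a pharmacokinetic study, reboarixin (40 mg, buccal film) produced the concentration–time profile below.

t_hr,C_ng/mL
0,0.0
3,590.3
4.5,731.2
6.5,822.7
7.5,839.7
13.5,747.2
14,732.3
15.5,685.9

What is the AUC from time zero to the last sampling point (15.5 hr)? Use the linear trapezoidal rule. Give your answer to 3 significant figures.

AUC = 10500 ng/mL·hr

Trapezoidal AUC_0→15.5:
  [0→3]: (0.0+590.3)/2 × 3 = 885.45
  [3→4.5]: (590.3+731.2)/2 × 1.5 = 991.125
  [4.5→6.5]: (731.2+822.7)/2 × 2 = 1553.9
  [6.5→7.5]: (822.7+839.7)/2 × 1 = 831.2
  [7.5→13.5]: (839.7+747.2)/2 × 6 = 4760.7
  [13.5→14]: (747.2+732.3)/2 × 0.5 = 369.875
  [14→15.5]: (732.3+685.9)/2 × 1.5 = 1063.65
  Sum = 10455.9 ng/mL·hr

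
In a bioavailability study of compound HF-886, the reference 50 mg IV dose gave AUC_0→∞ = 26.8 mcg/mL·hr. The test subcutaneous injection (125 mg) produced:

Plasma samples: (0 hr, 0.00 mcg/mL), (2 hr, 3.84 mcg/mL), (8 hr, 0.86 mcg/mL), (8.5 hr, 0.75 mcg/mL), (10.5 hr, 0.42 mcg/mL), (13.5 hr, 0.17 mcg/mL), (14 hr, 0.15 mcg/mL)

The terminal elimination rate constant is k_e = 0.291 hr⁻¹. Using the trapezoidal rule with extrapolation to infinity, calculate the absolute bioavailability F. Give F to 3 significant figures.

F = 0.313

Trapezoidal AUC_0→14 (subcutaneous injection):
  [0→2]: (0.00+3.84)/2 × 2 = 3.84
  [2→8]: (3.84+0.86)/2 × 6 = 14.1
  [8→8.5]: (0.86+0.75)/2 × 0.5 = 0.4025
  [8.5→10.5]: (0.75+0.42)/2 × 2 = 1.17
  [10.5→13.5]: (0.42+0.17)/2 × 3 = 0.885
  [13.5→14]: (0.17+0.15)/2 × 0.5 = 0.08
  Sum = 20.4775 mcg/mL·hr
Tail: C_last/k_e = 0.15/0.291 = 0.515
AUC_0→∞ (subcutaneous injection) = 20.4775 + 0.515 = 20.9925 mcg/mL·hr
F = (AUC_ev/D_ev)/(AUC_iv/D_iv) = (20.9925/125)/(26.8/50) = 0.16794/0.536 = 0.3133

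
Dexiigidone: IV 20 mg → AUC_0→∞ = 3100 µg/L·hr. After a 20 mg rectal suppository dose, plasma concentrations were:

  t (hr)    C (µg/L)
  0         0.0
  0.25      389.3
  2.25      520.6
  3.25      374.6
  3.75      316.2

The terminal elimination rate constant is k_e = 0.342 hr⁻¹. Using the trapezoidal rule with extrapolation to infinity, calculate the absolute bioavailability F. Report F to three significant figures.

Trapezoidal AUC_0→3.75 (rectal suppository):
  [0→0.25]: (0.0+389.3)/2 × 0.25 = 48.6625
  [0.25→2.25]: (389.3+520.6)/2 × 2 = 909.9
  [2.25→3.25]: (520.6+374.6)/2 × 1 = 447.6
  [3.25→3.75]: (374.6+316.2)/2 × 0.5 = 172.7
  Sum = 1578.8625 µg/L·hr
Tail: C_last/k_e = 316.2/0.342 = 924.561
AUC_0→∞ (rectal suppository) = 1578.8625 + 924.561 = 2503.4235 µg/L·hr
F = (AUC_ev/D_ev)/(AUC_iv/D_iv) = (2503.4235/20)/(3100/20) = 125.171/155 = 0.8076

F = 0.808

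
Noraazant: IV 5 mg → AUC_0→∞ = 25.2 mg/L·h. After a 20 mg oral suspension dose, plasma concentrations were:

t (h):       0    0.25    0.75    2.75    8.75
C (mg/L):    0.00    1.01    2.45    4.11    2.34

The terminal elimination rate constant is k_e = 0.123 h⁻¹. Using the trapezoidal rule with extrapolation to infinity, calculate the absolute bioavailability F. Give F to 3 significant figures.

Trapezoidal AUC_0→8.75 (oral suspension):
  [0→0.25]: (0.00+1.01)/2 × 0.25 = 0.12625
  [0.25→0.75]: (1.01+2.45)/2 × 0.5 = 0.865
  [0.75→2.75]: (2.45+4.11)/2 × 2 = 6.56
  [2.75→8.75]: (4.11+2.34)/2 × 6 = 19.35
  Sum = 26.90125 mg/L·h
Tail: C_last/k_e = 2.34/0.123 = 19.024
AUC_0→∞ (oral suspension) = 26.90125 + 19.024 = 45.92525 mg/L·h
F = (AUC_ev/D_ev)/(AUC_iv/D_iv) = (45.92525/20)/(25.2/5) = 2.2962625/5.04 = 0.4556

F = 0.456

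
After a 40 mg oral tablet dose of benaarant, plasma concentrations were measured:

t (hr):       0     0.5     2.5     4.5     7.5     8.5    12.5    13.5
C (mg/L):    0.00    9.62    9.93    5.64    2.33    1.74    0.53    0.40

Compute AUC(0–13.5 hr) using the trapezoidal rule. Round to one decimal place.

Trapezoidal AUC_0→13.5:
  [0→0.5]: (0.00+9.62)/2 × 0.5 = 2.405
  [0.5→2.5]: (9.62+9.93)/2 × 2 = 19.55
  [2.5→4.5]: (9.93+5.64)/2 × 2 = 15.57
  [4.5→7.5]: (5.64+2.33)/2 × 3 = 11.955
  [7.5→8.5]: (2.33+1.74)/2 × 1 = 2.035
  [8.5→12.5]: (1.74+0.53)/2 × 4 = 4.54
  [12.5→13.5]: (0.53+0.40)/2 × 1 = 0.465
  Sum = 56.52 mg/L·hr

AUC = 56.5 mg/L·hr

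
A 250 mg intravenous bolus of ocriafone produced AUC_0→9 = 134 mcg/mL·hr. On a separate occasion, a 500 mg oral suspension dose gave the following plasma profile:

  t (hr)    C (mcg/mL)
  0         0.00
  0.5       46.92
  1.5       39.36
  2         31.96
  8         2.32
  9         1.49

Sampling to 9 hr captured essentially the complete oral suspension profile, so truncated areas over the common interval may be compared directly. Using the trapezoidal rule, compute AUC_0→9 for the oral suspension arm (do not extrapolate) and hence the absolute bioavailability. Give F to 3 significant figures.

Trapezoidal AUC_0→9 (oral suspension):
  [0→0.5]: (0.00+46.92)/2 × 0.5 = 11.73
  [0.5→1.5]: (46.92+39.36)/2 × 1 = 43.14
  [1.5→2]: (39.36+31.96)/2 × 0.5 = 17.83
  [2→8]: (31.96+2.32)/2 × 6 = 102.84
  [8→9]: (2.32+1.49)/2 × 1 = 1.905
  Sum = 177.445 mcg/mL·hr
F = (AUC_ev/D_ev)/(AUC_iv/D_iv) = (177.445/500)/(134/250) = 0.35489/0.536 = 0.6621

F = 0.662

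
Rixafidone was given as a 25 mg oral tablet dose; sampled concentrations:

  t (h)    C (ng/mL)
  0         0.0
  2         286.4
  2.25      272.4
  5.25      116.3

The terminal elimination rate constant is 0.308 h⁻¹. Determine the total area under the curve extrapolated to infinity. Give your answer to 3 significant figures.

AUC = 1320 ng/mL·h

Trapezoidal AUC_0→5.25:
  [0→2]: (0.0+286.4)/2 × 2 = 286.4
  [2→2.25]: (286.4+272.4)/2 × 0.25 = 69.85
  [2.25→5.25]: (272.4+116.3)/2 × 3 = 583.05
  Sum = 939.3 ng/mL·h
Extrapolated tail: C_last / k_e = 116.3 / 0.308 = 377.597
AUC_0→∞ = 939.3 + 377.597 = 1316.897 ng/mL·h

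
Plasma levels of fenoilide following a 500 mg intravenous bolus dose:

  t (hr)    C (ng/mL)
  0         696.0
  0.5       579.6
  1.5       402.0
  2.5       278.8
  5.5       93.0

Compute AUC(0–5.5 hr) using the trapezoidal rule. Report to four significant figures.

Trapezoidal AUC_0→5.5:
  [0→0.5]: (696.0+579.6)/2 × 0.5 = 318.9
  [0.5→1.5]: (579.6+402.0)/2 × 1 = 490.8
  [1.5→2.5]: (402.0+278.8)/2 × 1 = 340.4
  [2.5→5.5]: (278.8+93.0)/2 × 3 = 557.7
  Sum = 1707.8 ng/mL·hr

AUC = 1708 ng/mL·hr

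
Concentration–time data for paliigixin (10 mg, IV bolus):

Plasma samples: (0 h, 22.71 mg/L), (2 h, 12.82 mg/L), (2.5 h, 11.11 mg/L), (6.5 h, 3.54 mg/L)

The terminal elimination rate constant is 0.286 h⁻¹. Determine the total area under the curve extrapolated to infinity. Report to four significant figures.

Trapezoidal AUC_0→6.5:
  [0→2]: (22.71+12.82)/2 × 2 = 35.53
  [2→2.5]: (12.82+11.11)/2 × 0.5 = 5.9825
  [2.5→6.5]: (11.11+3.54)/2 × 4 = 29.3
  Sum = 70.8125 mg/L·h
Extrapolated tail: C_last / k_e = 3.54 / 0.286 = 12.378
AUC_0→∞ = 70.8125 + 12.378 = 83.1905 mg/L·h

AUC = 83.19 mg/L·h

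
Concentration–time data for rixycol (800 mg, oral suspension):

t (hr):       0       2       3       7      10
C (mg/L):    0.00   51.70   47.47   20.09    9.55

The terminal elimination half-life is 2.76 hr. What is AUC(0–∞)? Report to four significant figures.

Trapezoidal AUC_0→10:
  [0→2]: (0.00+51.70)/2 × 2 = 51.7
  [2→3]: (51.70+47.47)/2 × 1 = 49.585
  [3→7]: (47.47+20.09)/2 × 4 = 135.12
  [7→10]: (20.09+9.55)/2 × 3 = 44.46
  Sum = 280.865 mg/L·hr
k_e = ln2 / t½ = 0.693147 / 2.76 = 0.2511 hr^-1
Extrapolated tail: C_last / k_e = 9.55 / 0.2511 = 38.033
AUC_0→∞ = 280.865 + 38.033 = 318.898 mg/L·hr

AUC = 318.9 mg/L·hr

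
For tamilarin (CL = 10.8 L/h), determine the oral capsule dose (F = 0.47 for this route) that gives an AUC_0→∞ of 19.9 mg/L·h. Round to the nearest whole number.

Dose = CL × AUC_0→∞ / F
     = 10.8 × 19.9 / 0.47 = 457.277 mg

Dose = 457 mg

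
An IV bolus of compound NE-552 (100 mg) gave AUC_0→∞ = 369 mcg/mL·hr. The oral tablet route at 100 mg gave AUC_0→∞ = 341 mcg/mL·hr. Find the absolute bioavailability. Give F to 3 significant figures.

F = 0.924

F = (AUC_ev / D_ev) / (AUC_iv / D_iv)
  = (341/100) / (369/100)
  = 3.41 / 3.69 = 0.9241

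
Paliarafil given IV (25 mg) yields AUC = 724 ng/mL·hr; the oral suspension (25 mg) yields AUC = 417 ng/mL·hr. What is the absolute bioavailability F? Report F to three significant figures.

F = (AUC_ev / D_ev) / (AUC_iv / D_iv)
  = (417/25) / (724/25)
  = 16.68 / 28.96 = 0.5760

F = 0.576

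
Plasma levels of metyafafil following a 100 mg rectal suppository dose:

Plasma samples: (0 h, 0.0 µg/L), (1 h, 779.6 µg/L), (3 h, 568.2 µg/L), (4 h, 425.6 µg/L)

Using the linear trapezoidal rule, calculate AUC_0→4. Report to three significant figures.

AUC = 2230 µg/L·h

Trapezoidal AUC_0→4:
  [0→1]: (0.0+779.6)/2 × 1 = 389.8
  [1→3]: (779.6+568.2)/2 × 2 = 1347.8
  [3→4]: (568.2+425.6)/2 × 1 = 496.9
  Sum = 2234.5 µg/L·h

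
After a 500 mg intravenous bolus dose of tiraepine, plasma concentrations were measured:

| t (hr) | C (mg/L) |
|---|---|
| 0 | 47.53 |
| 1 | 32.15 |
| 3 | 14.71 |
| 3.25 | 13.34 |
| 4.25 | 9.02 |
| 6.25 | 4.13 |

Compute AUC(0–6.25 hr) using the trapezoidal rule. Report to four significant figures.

Trapezoidal AUC_0→6.25:
  [0→1]: (47.53+32.15)/2 × 1 = 39.84
  [1→3]: (32.15+14.71)/2 × 2 = 46.86
  [3→3.25]: (14.71+13.34)/2 × 0.25 = 3.50625
  [3.25→4.25]: (13.34+9.02)/2 × 1 = 11.18
  [4.25→6.25]: (9.02+4.13)/2 × 2 = 13.15
  Sum = 114.53625 mg/L·hr

AUC = 114.5 mg/L·hr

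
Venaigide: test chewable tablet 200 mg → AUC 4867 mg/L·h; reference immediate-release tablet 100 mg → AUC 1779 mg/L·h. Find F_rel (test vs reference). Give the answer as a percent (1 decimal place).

F_rel = (AUC_test/D_test) / (AUC_ref/D_ref)
      = (4867/200) / (1779/100)
      = 24.335 / 17.79 = 1.3679 = 136.79%

F_rel = 136.8%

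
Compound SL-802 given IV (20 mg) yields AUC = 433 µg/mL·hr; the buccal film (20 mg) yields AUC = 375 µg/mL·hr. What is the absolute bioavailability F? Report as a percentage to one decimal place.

F = (AUC_ev / D_ev) / (AUC_iv / D_iv)
  = (375/20) / (433/20)
  = 18.75 / 21.65 = 0.8661
  = 86.61%

F = 86.6%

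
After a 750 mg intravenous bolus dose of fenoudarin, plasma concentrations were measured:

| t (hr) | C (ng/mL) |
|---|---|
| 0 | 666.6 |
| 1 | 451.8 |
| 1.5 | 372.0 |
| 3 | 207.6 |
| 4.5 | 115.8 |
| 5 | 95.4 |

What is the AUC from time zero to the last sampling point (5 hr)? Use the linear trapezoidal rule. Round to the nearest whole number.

Trapezoidal AUC_0→5:
  [0→1]: (666.6+451.8)/2 × 1 = 559.2
  [1→1.5]: (451.8+372.0)/2 × 0.5 = 205.95
  [1.5→3]: (372.0+207.6)/2 × 1.5 = 434.7
  [3→4.5]: (207.6+115.8)/2 × 1.5 = 242.55
  [4.5→5]: (115.8+95.4)/2 × 0.5 = 52.8
  Sum = 1495.2 ng/mL·hr

AUC = 1495 ng/mL·hr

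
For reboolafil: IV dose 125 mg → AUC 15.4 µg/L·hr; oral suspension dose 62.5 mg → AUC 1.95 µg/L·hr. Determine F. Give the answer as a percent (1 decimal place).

F = (AUC_ev / D_ev) / (AUC_iv / D_iv)
  = (1.95/62.5) / (15.4/125)
  = 0.0312 / 0.1232 = 0.2532
  = 25.32%

F = 25.3%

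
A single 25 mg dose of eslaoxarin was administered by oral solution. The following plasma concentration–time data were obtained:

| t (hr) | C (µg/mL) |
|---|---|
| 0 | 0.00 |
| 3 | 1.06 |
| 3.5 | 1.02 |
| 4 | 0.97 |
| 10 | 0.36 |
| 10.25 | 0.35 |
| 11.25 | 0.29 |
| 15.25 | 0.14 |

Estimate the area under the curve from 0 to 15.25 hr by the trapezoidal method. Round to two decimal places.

AUC = 7.87 µg/mL·hr

Trapezoidal AUC_0→15.25:
  [0→3]: (0.00+1.06)/2 × 3 = 1.59
  [3→3.5]: (1.06+1.02)/2 × 0.5 = 0.52
  [3.5→4]: (1.02+0.97)/2 × 0.5 = 0.4975
  [4→10]: (0.97+0.36)/2 × 6 = 3.99
  [10→10.25]: (0.36+0.35)/2 × 0.25 = 0.08875
  [10.25→11.25]: (0.35+0.29)/2 × 1 = 0.32
  [11.25→15.25]: (0.29+0.14)/2 × 4 = 0.86
  Sum = 7.86625 µg/mL·hr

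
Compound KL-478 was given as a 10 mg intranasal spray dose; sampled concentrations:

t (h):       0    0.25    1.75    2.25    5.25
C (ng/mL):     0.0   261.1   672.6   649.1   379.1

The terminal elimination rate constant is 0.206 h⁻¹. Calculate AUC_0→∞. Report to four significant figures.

AUC = 4446 ng/mL·h

Trapezoidal AUC_0→5.25:
  [0→0.25]: (0.0+261.1)/2 × 0.25 = 32.6375
  [0.25→1.75]: (261.1+672.6)/2 × 1.5 = 700.275
  [1.75→2.25]: (672.6+649.1)/2 × 0.5 = 330.425
  [2.25→5.25]: (649.1+379.1)/2 × 3 = 1542.3
  Sum = 2605.6375 ng/mL·h
Extrapolated tail: C_last / k_e = 379.1 / 0.206 = 1840.291
AUC_0→∞ = 2605.6375 + 1840.291 = 4445.9285 ng/mL·h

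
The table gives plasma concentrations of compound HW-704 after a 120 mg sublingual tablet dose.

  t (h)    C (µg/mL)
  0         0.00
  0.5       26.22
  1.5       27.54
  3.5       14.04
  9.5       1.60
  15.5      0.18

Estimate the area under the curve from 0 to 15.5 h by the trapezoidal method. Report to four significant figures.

Trapezoidal AUC_0→15.5:
  [0→0.5]: (0.00+26.22)/2 × 0.5 = 6.555
  [0.5→1.5]: (26.22+27.54)/2 × 1 = 26.88
  [1.5→3.5]: (27.54+14.04)/2 × 2 = 41.58
  [3.5→9.5]: (14.04+1.60)/2 × 6 = 46.92
  [9.5→15.5]: (1.60+0.18)/2 × 6 = 5.34
  Sum = 127.275 µg/mL·h

AUC = 127.3 µg/mL·h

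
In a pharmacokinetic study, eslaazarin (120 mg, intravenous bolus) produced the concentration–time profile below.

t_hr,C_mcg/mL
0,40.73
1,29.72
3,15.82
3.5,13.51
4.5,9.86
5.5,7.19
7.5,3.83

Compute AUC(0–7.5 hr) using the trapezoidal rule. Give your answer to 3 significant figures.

Trapezoidal AUC_0→7.5:
  [0→1]: (40.73+29.72)/2 × 1 = 35.225
  [1→3]: (29.72+15.82)/2 × 2 = 45.54
  [3→3.5]: (15.82+13.51)/2 × 0.5 = 7.3325
  [3.5→4.5]: (13.51+9.86)/2 × 1 = 11.685
  [4.5→5.5]: (9.86+7.19)/2 × 1 = 8.525
  [5.5→7.5]: (7.19+3.83)/2 × 2 = 11.02
  Sum = 119.3275 mcg/mL·hr

AUC = 119 mcg/mL·hr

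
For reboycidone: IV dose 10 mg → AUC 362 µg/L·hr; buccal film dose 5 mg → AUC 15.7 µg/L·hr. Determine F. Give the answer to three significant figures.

F = 0.0867

F = (AUC_ev / D_ev) / (AUC_iv / D_iv)
  = (15.7/5) / (362/10)
  = 3.14 / 36.2 = 0.0867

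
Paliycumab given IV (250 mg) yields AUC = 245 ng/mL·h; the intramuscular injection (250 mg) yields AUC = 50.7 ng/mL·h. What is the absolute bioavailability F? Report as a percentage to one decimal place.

F = 20.7%

F = (AUC_ev / D_ev) / (AUC_iv / D_iv)
  = (50.7/250) / (245/250)
  = 0.2028 / 0.98 = 0.2069
  = 20.69%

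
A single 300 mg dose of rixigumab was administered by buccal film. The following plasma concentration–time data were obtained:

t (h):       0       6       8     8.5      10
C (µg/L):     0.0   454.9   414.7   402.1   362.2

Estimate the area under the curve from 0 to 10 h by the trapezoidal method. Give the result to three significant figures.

AUC = 3010 µg/L·h

Trapezoidal AUC_0→10:
  [0→6]: (0.0+454.9)/2 × 6 = 1364.7
  [6→8]: (454.9+414.7)/2 × 2 = 869.6
  [8→8.5]: (414.7+402.1)/2 × 0.5 = 204.2
  [8.5→10]: (402.1+362.2)/2 × 1.5 = 573.225
  Sum = 3011.725 µg/L·h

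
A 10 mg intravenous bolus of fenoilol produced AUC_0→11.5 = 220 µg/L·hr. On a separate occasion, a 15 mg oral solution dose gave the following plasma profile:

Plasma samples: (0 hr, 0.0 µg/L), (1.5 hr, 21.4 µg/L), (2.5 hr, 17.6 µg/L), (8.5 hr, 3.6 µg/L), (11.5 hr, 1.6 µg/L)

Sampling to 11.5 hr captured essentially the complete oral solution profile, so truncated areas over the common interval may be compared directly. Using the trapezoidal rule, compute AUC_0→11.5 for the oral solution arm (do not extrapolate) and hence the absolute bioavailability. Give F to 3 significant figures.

F = 0.324

Trapezoidal AUC_0→11.5 (oral solution):
  [0→1.5]: (0.0+21.4)/2 × 1.5 = 16.05
  [1.5→2.5]: (21.4+17.6)/2 × 1 = 19.5
  [2.5→8.5]: (17.6+3.6)/2 × 6 = 63.6
  [8.5→11.5]: (3.6+1.6)/2 × 3 = 7.8
  Sum = 106.95 µg/L·hr
F = (AUC_ev/D_ev)/(AUC_iv/D_iv) = (106.95/15)/(220/10) = 7.13/22 = 0.3241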